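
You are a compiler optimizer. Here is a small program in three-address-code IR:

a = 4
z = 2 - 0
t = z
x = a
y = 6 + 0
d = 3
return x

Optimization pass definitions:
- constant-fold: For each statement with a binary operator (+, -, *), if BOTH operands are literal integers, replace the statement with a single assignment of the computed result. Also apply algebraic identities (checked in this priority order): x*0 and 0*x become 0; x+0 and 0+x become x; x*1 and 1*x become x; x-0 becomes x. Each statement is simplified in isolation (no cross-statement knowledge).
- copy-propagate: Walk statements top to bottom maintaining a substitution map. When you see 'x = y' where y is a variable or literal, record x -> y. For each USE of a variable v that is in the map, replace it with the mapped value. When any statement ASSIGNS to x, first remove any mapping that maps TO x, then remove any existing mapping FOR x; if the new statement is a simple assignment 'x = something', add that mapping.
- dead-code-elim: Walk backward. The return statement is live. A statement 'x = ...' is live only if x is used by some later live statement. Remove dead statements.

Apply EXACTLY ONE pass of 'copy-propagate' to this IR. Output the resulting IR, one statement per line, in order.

Applying copy-propagate statement-by-statement:
  [1] a = 4  (unchanged)
  [2] z = 2 - 0  (unchanged)
  [3] t = z  (unchanged)
  [4] x = a  -> x = 4
  [5] y = 6 + 0  (unchanged)
  [6] d = 3  (unchanged)
  [7] return x  -> return 4
Result (7 stmts):
  a = 4
  z = 2 - 0
  t = z
  x = 4
  y = 6 + 0
  d = 3
  return 4

Answer: a = 4
z = 2 - 0
t = z
x = 4
y = 6 + 0
d = 3
return 4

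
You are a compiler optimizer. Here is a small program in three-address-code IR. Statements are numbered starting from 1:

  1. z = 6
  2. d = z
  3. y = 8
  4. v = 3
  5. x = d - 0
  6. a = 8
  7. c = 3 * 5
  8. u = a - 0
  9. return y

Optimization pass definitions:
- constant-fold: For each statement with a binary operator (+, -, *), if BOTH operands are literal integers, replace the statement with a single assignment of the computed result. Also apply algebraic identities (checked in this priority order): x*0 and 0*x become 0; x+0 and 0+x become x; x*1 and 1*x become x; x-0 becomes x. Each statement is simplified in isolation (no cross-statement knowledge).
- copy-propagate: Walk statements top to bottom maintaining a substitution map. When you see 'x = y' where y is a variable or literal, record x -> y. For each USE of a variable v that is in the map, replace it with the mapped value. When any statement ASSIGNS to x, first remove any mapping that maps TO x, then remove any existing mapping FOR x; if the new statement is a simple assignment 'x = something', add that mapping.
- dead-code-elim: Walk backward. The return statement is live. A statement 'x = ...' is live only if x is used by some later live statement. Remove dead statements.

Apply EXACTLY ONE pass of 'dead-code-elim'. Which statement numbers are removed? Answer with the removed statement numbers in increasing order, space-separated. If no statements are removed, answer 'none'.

Backward liveness scan:
Stmt 1 'z = 6': DEAD (z not in live set [])
Stmt 2 'd = z': DEAD (d not in live set [])
Stmt 3 'y = 8': KEEP (y is live); live-in = []
Stmt 4 'v = 3': DEAD (v not in live set ['y'])
Stmt 5 'x = d - 0': DEAD (x not in live set ['y'])
Stmt 6 'a = 8': DEAD (a not in live set ['y'])
Stmt 7 'c = 3 * 5': DEAD (c not in live set ['y'])
Stmt 8 'u = a - 0': DEAD (u not in live set ['y'])
Stmt 9 'return y': KEEP (return); live-in = ['y']
Removed statement numbers: [1, 2, 4, 5, 6, 7, 8]
Surviving IR:
  y = 8
  return y

Answer: 1 2 4 5 6 7 8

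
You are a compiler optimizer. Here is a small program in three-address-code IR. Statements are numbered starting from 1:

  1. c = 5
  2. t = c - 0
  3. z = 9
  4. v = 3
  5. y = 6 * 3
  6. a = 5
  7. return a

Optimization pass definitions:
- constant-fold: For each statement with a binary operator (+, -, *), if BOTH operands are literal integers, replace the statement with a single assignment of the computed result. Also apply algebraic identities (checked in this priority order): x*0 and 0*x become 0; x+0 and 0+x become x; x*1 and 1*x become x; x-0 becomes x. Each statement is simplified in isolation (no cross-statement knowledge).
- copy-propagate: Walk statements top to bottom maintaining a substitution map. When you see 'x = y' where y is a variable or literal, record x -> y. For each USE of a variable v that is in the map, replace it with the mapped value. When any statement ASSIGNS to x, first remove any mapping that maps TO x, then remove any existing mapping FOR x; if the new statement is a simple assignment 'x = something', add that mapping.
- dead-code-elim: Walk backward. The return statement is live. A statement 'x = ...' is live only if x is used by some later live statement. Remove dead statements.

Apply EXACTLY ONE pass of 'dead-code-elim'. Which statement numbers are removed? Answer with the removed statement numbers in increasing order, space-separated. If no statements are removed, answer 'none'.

Answer: 1 2 3 4 5

Derivation:
Backward liveness scan:
Stmt 1 'c = 5': DEAD (c not in live set [])
Stmt 2 't = c - 0': DEAD (t not in live set [])
Stmt 3 'z = 9': DEAD (z not in live set [])
Stmt 4 'v = 3': DEAD (v not in live set [])
Stmt 5 'y = 6 * 3': DEAD (y not in live set [])
Stmt 6 'a = 5': KEEP (a is live); live-in = []
Stmt 7 'return a': KEEP (return); live-in = ['a']
Removed statement numbers: [1, 2, 3, 4, 5]
Surviving IR:
  a = 5
  return a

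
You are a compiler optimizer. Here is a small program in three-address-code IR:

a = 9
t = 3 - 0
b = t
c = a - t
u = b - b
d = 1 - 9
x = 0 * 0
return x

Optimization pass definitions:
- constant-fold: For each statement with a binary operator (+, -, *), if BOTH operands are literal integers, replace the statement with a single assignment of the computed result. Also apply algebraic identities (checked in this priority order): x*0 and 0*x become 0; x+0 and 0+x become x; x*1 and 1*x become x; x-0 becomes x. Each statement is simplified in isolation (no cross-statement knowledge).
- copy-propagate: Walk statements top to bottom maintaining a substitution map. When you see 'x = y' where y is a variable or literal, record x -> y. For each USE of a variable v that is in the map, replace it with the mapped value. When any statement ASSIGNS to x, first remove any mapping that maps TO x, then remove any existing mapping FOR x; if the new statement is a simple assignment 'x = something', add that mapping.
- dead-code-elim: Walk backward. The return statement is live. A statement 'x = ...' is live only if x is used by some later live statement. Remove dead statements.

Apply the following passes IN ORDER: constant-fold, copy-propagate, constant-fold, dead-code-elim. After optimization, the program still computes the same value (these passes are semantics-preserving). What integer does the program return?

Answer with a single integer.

Initial IR:
  a = 9
  t = 3 - 0
  b = t
  c = a - t
  u = b - b
  d = 1 - 9
  x = 0 * 0
  return x
After constant-fold (8 stmts):
  a = 9
  t = 3
  b = t
  c = a - t
  u = b - b
  d = -8
  x = 0
  return x
After copy-propagate (8 stmts):
  a = 9
  t = 3
  b = 3
  c = 9 - 3
  u = 3 - 3
  d = -8
  x = 0
  return 0
After constant-fold (8 stmts):
  a = 9
  t = 3
  b = 3
  c = 6
  u = 0
  d = -8
  x = 0
  return 0
After dead-code-elim (1 stmts):
  return 0
Evaluate:
  a = 9  =>  a = 9
  t = 3 - 0  =>  t = 3
  b = t  =>  b = 3
  c = a - t  =>  c = 6
  u = b - b  =>  u = 0
  d = 1 - 9  =>  d = -8
  x = 0 * 0  =>  x = 0
  return x = 0

Answer: 0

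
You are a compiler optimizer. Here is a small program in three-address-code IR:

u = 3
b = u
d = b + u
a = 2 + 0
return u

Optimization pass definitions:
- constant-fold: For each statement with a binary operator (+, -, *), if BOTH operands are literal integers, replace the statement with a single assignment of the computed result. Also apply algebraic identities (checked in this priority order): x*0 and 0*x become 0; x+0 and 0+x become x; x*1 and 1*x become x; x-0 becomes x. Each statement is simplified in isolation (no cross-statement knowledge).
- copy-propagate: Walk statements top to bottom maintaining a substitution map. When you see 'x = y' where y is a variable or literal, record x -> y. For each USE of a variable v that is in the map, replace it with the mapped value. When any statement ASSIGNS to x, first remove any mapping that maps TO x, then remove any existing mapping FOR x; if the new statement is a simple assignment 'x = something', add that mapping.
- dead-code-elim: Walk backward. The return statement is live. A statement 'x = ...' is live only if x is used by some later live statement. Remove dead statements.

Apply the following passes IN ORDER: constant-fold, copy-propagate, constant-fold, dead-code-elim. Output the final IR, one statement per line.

Answer: return 3

Derivation:
Initial IR:
  u = 3
  b = u
  d = b + u
  a = 2 + 0
  return u
After constant-fold (5 stmts):
  u = 3
  b = u
  d = b + u
  a = 2
  return u
After copy-propagate (5 stmts):
  u = 3
  b = 3
  d = 3 + 3
  a = 2
  return 3
After constant-fold (5 stmts):
  u = 3
  b = 3
  d = 6
  a = 2
  return 3
After dead-code-elim (1 stmts):
  return 3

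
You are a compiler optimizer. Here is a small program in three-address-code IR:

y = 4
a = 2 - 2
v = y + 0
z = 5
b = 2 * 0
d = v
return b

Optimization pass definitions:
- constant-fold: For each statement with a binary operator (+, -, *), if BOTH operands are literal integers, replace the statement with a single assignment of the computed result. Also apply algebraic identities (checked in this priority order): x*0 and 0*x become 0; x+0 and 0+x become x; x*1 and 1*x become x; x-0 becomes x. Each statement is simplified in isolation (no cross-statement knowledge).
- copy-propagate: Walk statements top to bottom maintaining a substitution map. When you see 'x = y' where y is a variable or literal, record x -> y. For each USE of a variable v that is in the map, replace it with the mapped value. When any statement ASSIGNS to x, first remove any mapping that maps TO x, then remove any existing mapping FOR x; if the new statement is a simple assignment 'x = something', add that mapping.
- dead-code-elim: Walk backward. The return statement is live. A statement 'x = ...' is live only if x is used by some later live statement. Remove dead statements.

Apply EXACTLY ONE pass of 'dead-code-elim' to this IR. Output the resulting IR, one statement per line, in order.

Answer: b = 2 * 0
return b

Derivation:
Applying dead-code-elim statement-by-statement:
  [7] return b  -> KEEP (return); live=['b']
  [6] d = v  -> DEAD (d not live)
  [5] b = 2 * 0  -> KEEP; live=[]
  [4] z = 5  -> DEAD (z not live)
  [3] v = y + 0  -> DEAD (v not live)
  [2] a = 2 - 2  -> DEAD (a not live)
  [1] y = 4  -> DEAD (y not live)
Result (2 stmts):
  b = 2 * 0
  return b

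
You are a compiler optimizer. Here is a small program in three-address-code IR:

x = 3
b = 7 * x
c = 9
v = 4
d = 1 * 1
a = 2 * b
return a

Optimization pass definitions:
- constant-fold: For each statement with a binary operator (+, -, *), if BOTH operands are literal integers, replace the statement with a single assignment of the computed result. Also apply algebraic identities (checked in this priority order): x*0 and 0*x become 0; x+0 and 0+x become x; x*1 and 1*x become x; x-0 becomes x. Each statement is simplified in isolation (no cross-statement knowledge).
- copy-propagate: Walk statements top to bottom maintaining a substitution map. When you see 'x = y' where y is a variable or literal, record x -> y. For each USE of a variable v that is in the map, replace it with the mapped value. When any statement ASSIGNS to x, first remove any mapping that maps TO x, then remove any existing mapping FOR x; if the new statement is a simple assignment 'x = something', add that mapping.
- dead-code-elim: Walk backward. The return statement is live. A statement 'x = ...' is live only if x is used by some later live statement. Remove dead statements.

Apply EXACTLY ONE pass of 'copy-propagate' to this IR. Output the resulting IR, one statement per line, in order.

Answer: x = 3
b = 7 * 3
c = 9
v = 4
d = 1 * 1
a = 2 * b
return a

Derivation:
Applying copy-propagate statement-by-statement:
  [1] x = 3  (unchanged)
  [2] b = 7 * x  -> b = 7 * 3
  [3] c = 9  (unchanged)
  [4] v = 4  (unchanged)
  [5] d = 1 * 1  (unchanged)
  [6] a = 2 * b  (unchanged)
  [7] return a  (unchanged)
Result (7 stmts):
  x = 3
  b = 7 * 3
  c = 9
  v = 4
  d = 1 * 1
  a = 2 * b
  return a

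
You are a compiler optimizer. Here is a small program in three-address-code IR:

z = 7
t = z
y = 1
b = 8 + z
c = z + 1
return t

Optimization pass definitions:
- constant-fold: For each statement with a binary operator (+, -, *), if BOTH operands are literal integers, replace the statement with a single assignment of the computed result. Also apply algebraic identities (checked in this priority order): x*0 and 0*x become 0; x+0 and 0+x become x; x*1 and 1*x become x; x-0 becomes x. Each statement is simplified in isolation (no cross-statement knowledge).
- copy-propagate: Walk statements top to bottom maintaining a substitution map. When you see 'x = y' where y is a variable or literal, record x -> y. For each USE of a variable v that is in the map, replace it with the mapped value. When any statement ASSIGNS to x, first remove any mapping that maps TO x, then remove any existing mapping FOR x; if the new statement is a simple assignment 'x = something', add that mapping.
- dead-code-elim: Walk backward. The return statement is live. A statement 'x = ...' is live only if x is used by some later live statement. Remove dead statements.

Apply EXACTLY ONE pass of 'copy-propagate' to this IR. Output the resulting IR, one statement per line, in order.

Applying copy-propagate statement-by-statement:
  [1] z = 7  (unchanged)
  [2] t = z  -> t = 7
  [3] y = 1  (unchanged)
  [4] b = 8 + z  -> b = 8 + 7
  [5] c = z + 1  -> c = 7 + 1
  [6] return t  -> return 7
Result (6 stmts):
  z = 7
  t = 7
  y = 1
  b = 8 + 7
  c = 7 + 1
  return 7

Answer: z = 7
t = 7
y = 1
b = 8 + 7
c = 7 + 1
return 7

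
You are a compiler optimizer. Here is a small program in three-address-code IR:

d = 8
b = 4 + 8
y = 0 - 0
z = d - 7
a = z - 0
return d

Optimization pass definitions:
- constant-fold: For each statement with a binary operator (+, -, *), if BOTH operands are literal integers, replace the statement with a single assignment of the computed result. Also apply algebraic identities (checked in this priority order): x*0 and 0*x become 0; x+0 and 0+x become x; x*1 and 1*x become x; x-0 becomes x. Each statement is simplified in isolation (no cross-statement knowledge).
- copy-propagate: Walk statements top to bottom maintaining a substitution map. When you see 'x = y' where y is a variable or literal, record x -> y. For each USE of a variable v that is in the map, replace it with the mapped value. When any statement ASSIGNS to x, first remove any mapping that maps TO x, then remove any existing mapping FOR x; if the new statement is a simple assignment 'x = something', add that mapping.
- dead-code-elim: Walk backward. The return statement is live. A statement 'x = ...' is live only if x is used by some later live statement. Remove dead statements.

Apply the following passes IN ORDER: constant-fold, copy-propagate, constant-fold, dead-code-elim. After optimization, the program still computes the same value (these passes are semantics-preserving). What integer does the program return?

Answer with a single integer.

Initial IR:
  d = 8
  b = 4 + 8
  y = 0 - 0
  z = d - 7
  a = z - 0
  return d
After constant-fold (6 stmts):
  d = 8
  b = 12
  y = 0
  z = d - 7
  a = z
  return d
After copy-propagate (6 stmts):
  d = 8
  b = 12
  y = 0
  z = 8 - 7
  a = z
  return 8
After constant-fold (6 stmts):
  d = 8
  b = 12
  y = 0
  z = 1
  a = z
  return 8
After dead-code-elim (1 stmts):
  return 8
Evaluate:
  d = 8  =>  d = 8
  b = 4 + 8  =>  b = 12
  y = 0 - 0  =>  y = 0
  z = d - 7  =>  z = 1
  a = z - 0  =>  a = 1
  return d = 8

Answer: 8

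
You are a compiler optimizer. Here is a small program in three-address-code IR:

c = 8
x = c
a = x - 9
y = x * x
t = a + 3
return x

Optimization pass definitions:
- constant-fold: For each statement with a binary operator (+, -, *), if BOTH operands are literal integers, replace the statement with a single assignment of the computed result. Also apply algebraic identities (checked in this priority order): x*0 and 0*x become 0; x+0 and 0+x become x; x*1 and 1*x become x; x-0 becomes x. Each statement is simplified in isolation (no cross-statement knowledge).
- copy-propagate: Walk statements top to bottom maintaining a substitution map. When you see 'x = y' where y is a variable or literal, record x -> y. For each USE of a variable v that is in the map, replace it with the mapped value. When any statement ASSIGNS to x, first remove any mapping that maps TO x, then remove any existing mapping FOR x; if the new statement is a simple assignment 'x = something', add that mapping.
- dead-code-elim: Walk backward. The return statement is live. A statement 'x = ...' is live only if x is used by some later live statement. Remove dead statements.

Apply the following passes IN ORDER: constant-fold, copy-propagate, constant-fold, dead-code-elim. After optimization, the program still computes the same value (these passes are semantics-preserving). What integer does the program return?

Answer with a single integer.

Initial IR:
  c = 8
  x = c
  a = x - 9
  y = x * x
  t = a + 3
  return x
After constant-fold (6 stmts):
  c = 8
  x = c
  a = x - 9
  y = x * x
  t = a + 3
  return x
After copy-propagate (6 stmts):
  c = 8
  x = 8
  a = 8 - 9
  y = 8 * 8
  t = a + 3
  return 8
After constant-fold (6 stmts):
  c = 8
  x = 8
  a = -1
  y = 64
  t = a + 3
  return 8
After dead-code-elim (1 stmts):
  return 8
Evaluate:
  c = 8  =>  c = 8
  x = c  =>  x = 8
  a = x - 9  =>  a = -1
  y = x * x  =>  y = 64
  t = a + 3  =>  t = 2
  return x = 8

Answer: 8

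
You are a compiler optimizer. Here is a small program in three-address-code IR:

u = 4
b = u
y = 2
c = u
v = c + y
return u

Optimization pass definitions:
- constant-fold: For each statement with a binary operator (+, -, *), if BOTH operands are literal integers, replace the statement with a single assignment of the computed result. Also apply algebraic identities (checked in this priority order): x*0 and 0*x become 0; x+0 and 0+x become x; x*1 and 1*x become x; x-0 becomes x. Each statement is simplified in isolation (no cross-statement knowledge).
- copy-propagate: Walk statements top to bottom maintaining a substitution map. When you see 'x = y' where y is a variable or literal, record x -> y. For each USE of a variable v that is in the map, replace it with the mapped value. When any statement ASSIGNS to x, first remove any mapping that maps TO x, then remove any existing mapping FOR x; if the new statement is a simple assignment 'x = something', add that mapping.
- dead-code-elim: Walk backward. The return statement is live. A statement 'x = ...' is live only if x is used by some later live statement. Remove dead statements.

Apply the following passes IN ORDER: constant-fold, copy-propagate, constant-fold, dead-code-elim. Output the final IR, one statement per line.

Answer: return 4

Derivation:
Initial IR:
  u = 4
  b = u
  y = 2
  c = u
  v = c + y
  return u
After constant-fold (6 stmts):
  u = 4
  b = u
  y = 2
  c = u
  v = c + y
  return u
After copy-propagate (6 stmts):
  u = 4
  b = 4
  y = 2
  c = 4
  v = 4 + 2
  return 4
After constant-fold (6 stmts):
  u = 4
  b = 4
  y = 2
  c = 4
  v = 6
  return 4
After dead-code-elim (1 stmts):
  return 4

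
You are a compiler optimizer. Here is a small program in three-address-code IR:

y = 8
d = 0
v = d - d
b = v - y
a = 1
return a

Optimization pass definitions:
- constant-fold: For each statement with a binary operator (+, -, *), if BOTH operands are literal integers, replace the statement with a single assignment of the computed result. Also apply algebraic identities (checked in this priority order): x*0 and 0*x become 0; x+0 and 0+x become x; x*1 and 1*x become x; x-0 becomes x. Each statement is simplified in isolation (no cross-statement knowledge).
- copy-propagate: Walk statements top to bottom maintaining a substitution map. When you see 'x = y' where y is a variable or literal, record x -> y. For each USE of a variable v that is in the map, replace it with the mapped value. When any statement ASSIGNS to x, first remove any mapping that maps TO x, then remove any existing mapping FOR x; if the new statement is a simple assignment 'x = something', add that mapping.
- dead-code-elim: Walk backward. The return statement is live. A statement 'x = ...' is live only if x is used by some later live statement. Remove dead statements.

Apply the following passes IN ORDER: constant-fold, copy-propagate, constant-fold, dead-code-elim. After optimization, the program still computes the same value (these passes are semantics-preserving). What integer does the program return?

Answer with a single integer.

Answer: 1

Derivation:
Initial IR:
  y = 8
  d = 0
  v = d - d
  b = v - y
  a = 1
  return a
After constant-fold (6 stmts):
  y = 8
  d = 0
  v = d - d
  b = v - y
  a = 1
  return a
After copy-propagate (6 stmts):
  y = 8
  d = 0
  v = 0 - 0
  b = v - 8
  a = 1
  return 1
After constant-fold (6 stmts):
  y = 8
  d = 0
  v = 0
  b = v - 8
  a = 1
  return 1
After dead-code-elim (1 stmts):
  return 1
Evaluate:
  y = 8  =>  y = 8
  d = 0  =>  d = 0
  v = d - d  =>  v = 0
  b = v - y  =>  b = -8
  a = 1  =>  a = 1
  return a = 1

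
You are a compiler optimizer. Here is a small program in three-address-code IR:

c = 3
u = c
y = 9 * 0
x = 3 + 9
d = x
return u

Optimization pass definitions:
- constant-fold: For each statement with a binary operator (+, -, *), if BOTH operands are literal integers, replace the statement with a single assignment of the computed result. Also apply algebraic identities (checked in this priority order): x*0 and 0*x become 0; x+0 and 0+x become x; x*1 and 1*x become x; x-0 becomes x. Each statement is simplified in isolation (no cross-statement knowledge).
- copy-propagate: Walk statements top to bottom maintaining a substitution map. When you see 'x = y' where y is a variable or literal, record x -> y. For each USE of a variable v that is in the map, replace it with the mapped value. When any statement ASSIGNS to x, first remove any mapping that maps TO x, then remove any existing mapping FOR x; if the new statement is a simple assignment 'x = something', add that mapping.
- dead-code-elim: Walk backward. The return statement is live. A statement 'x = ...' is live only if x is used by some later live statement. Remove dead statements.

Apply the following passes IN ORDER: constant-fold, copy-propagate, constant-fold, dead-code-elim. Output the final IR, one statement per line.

Initial IR:
  c = 3
  u = c
  y = 9 * 0
  x = 3 + 9
  d = x
  return u
After constant-fold (6 stmts):
  c = 3
  u = c
  y = 0
  x = 12
  d = x
  return u
After copy-propagate (6 stmts):
  c = 3
  u = 3
  y = 0
  x = 12
  d = 12
  return 3
After constant-fold (6 stmts):
  c = 3
  u = 3
  y = 0
  x = 12
  d = 12
  return 3
After dead-code-elim (1 stmts):
  return 3

Answer: return 3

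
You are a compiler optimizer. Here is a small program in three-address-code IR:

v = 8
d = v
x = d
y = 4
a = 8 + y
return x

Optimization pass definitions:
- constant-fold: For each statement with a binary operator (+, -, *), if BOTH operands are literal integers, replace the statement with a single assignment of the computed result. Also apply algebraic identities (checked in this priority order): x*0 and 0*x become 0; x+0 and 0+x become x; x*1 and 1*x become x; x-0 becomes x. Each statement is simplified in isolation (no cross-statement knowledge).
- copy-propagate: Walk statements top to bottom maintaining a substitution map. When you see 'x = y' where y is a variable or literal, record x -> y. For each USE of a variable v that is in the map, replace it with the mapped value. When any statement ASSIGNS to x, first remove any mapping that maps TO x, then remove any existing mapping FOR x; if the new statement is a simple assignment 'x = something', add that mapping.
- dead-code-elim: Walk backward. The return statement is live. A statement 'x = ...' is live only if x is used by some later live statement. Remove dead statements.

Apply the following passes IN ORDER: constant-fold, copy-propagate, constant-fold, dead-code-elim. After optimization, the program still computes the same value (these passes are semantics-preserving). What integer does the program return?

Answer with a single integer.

Answer: 8

Derivation:
Initial IR:
  v = 8
  d = v
  x = d
  y = 4
  a = 8 + y
  return x
After constant-fold (6 stmts):
  v = 8
  d = v
  x = d
  y = 4
  a = 8 + y
  return x
After copy-propagate (6 stmts):
  v = 8
  d = 8
  x = 8
  y = 4
  a = 8 + 4
  return 8
After constant-fold (6 stmts):
  v = 8
  d = 8
  x = 8
  y = 4
  a = 12
  return 8
After dead-code-elim (1 stmts):
  return 8
Evaluate:
  v = 8  =>  v = 8
  d = v  =>  d = 8
  x = d  =>  x = 8
  y = 4  =>  y = 4
  a = 8 + y  =>  a = 12
  return x = 8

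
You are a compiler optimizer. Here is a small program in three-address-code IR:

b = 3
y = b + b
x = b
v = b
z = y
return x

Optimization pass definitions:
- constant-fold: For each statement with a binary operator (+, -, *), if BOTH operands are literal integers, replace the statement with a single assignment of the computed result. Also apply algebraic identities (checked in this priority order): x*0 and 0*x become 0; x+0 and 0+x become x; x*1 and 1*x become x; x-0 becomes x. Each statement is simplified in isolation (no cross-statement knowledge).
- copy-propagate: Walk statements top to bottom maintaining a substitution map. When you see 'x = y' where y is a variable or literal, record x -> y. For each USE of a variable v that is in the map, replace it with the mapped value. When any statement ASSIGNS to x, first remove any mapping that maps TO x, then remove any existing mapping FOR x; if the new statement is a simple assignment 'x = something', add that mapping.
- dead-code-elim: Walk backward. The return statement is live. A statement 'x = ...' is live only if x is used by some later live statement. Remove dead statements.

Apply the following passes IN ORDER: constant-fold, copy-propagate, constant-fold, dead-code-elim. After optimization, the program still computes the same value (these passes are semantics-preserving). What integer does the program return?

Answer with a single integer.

Answer: 3

Derivation:
Initial IR:
  b = 3
  y = b + b
  x = b
  v = b
  z = y
  return x
After constant-fold (6 stmts):
  b = 3
  y = b + b
  x = b
  v = b
  z = y
  return x
After copy-propagate (6 stmts):
  b = 3
  y = 3 + 3
  x = 3
  v = 3
  z = y
  return 3
After constant-fold (6 stmts):
  b = 3
  y = 6
  x = 3
  v = 3
  z = y
  return 3
After dead-code-elim (1 stmts):
  return 3
Evaluate:
  b = 3  =>  b = 3
  y = b + b  =>  y = 6
  x = b  =>  x = 3
  v = b  =>  v = 3
  z = y  =>  z = 6
  return x = 3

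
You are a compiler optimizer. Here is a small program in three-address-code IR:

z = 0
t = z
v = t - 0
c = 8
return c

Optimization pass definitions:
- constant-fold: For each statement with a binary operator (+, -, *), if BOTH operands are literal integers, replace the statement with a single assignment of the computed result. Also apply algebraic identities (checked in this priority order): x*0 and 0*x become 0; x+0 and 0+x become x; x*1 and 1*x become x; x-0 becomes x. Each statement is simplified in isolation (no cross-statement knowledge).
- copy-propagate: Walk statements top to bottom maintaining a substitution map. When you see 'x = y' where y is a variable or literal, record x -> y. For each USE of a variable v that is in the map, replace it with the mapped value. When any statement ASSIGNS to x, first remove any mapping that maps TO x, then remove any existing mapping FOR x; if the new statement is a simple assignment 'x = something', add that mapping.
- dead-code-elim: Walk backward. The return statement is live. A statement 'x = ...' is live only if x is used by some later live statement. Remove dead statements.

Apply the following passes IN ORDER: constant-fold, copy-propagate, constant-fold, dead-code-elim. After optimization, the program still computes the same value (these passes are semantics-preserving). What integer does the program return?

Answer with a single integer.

Answer: 8

Derivation:
Initial IR:
  z = 0
  t = z
  v = t - 0
  c = 8
  return c
After constant-fold (5 stmts):
  z = 0
  t = z
  v = t
  c = 8
  return c
After copy-propagate (5 stmts):
  z = 0
  t = 0
  v = 0
  c = 8
  return 8
After constant-fold (5 stmts):
  z = 0
  t = 0
  v = 0
  c = 8
  return 8
After dead-code-elim (1 stmts):
  return 8
Evaluate:
  z = 0  =>  z = 0
  t = z  =>  t = 0
  v = t - 0  =>  v = 0
  c = 8  =>  c = 8
  return c = 8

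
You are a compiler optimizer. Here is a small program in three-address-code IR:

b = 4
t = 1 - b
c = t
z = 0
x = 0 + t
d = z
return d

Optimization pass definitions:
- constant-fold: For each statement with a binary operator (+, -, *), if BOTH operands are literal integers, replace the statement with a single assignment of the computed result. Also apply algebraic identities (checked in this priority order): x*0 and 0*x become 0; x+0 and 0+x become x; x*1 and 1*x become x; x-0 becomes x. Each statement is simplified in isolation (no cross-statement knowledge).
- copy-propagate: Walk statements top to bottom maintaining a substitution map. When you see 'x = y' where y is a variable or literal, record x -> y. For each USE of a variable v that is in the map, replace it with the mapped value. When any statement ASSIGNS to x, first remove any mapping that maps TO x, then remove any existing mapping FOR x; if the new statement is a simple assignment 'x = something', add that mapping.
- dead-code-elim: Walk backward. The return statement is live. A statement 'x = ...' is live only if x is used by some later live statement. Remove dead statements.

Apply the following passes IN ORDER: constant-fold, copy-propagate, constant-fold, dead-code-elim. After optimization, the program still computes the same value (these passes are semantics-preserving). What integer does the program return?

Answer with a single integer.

Answer: 0

Derivation:
Initial IR:
  b = 4
  t = 1 - b
  c = t
  z = 0
  x = 0 + t
  d = z
  return d
After constant-fold (7 stmts):
  b = 4
  t = 1 - b
  c = t
  z = 0
  x = t
  d = z
  return d
After copy-propagate (7 stmts):
  b = 4
  t = 1 - 4
  c = t
  z = 0
  x = t
  d = 0
  return 0
After constant-fold (7 stmts):
  b = 4
  t = -3
  c = t
  z = 0
  x = t
  d = 0
  return 0
After dead-code-elim (1 stmts):
  return 0
Evaluate:
  b = 4  =>  b = 4
  t = 1 - b  =>  t = -3
  c = t  =>  c = -3
  z = 0  =>  z = 0
  x = 0 + t  =>  x = -3
  d = z  =>  d = 0
  return d = 0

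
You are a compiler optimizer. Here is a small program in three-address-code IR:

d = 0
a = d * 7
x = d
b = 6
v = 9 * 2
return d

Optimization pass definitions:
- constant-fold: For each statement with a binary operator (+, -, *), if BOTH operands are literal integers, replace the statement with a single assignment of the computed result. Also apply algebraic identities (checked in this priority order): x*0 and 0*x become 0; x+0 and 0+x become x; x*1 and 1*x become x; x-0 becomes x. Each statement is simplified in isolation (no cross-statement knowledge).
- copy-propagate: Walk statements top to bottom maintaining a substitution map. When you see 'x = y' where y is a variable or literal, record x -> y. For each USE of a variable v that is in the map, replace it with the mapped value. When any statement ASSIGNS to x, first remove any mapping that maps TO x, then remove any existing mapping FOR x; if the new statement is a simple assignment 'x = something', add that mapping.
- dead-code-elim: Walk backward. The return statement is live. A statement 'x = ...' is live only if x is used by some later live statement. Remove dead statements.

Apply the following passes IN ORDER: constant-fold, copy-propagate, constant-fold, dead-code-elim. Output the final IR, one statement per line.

Initial IR:
  d = 0
  a = d * 7
  x = d
  b = 6
  v = 9 * 2
  return d
After constant-fold (6 stmts):
  d = 0
  a = d * 7
  x = d
  b = 6
  v = 18
  return d
After copy-propagate (6 stmts):
  d = 0
  a = 0 * 7
  x = 0
  b = 6
  v = 18
  return 0
After constant-fold (6 stmts):
  d = 0
  a = 0
  x = 0
  b = 6
  v = 18
  return 0
After dead-code-elim (1 stmts):
  return 0

Answer: return 0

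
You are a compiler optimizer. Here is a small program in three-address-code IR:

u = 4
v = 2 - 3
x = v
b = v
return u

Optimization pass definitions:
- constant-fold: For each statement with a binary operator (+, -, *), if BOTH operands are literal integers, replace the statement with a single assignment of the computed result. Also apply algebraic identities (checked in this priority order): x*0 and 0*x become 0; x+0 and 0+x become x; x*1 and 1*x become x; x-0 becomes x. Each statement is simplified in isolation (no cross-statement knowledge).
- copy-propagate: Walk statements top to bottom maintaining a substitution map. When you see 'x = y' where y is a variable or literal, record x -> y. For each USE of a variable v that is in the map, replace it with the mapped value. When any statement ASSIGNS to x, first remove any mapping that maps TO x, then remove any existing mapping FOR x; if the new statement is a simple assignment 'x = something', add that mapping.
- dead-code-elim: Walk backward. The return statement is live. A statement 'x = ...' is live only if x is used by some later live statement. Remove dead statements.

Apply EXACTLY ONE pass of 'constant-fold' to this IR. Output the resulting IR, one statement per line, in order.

Answer: u = 4
v = -1
x = v
b = v
return u

Derivation:
Applying constant-fold statement-by-statement:
  [1] u = 4  (unchanged)
  [2] v = 2 - 3  -> v = -1
  [3] x = v  (unchanged)
  [4] b = v  (unchanged)
  [5] return u  (unchanged)
Result (5 stmts):
  u = 4
  v = -1
  x = v
  b = v
  return u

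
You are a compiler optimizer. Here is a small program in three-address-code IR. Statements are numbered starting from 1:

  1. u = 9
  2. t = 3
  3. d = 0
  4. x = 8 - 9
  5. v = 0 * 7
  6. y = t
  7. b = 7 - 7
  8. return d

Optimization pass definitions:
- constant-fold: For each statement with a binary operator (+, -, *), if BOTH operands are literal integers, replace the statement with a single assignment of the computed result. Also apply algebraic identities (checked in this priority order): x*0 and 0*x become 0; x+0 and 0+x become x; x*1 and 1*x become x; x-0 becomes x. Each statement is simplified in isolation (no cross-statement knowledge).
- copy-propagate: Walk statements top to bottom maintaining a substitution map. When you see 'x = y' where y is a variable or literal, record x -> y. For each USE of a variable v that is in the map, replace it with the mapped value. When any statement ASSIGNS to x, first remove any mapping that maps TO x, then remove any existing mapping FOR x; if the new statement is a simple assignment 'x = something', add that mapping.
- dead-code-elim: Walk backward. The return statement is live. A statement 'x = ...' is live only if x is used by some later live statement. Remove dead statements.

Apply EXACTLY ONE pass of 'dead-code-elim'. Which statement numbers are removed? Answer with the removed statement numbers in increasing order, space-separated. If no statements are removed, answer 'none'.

Answer: 1 2 4 5 6 7

Derivation:
Backward liveness scan:
Stmt 1 'u = 9': DEAD (u not in live set [])
Stmt 2 't = 3': DEAD (t not in live set [])
Stmt 3 'd = 0': KEEP (d is live); live-in = []
Stmt 4 'x = 8 - 9': DEAD (x not in live set ['d'])
Stmt 5 'v = 0 * 7': DEAD (v not in live set ['d'])
Stmt 6 'y = t': DEAD (y not in live set ['d'])
Stmt 7 'b = 7 - 7': DEAD (b not in live set ['d'])
Stmt 8 'return d': KEEP (return); live-in = ['d']
Removed statement numbers: [1, 2, 4, 5, 6, 7]
Surviving IR:
  d = 0
  return d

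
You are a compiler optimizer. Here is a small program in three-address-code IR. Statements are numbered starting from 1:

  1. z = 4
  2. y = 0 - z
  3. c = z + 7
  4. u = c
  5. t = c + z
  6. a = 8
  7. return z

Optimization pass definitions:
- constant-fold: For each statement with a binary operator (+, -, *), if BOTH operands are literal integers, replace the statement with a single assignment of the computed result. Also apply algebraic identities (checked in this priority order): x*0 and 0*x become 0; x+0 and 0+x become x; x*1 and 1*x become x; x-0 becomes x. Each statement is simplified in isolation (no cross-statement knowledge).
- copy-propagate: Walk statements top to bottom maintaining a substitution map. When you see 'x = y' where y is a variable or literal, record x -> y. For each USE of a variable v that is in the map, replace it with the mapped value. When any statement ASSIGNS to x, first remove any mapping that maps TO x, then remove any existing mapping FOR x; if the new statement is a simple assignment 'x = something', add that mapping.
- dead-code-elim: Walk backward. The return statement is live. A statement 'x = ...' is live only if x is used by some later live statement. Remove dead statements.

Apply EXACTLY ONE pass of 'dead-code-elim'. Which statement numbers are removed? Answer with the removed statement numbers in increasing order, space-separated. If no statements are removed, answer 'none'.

Backward liveness scan:
Stmt 1 'z = 4': KEEP (z is live); live-in = []
Stmt 2 'y = 0 - z': DEAD (y not in live set ['z'])
Stmt 3 'c = z + 7': DEAD (c not in live set ['z'])
Stmt 4 'u = c': DEAD (u not in live set ['z'])
Stmt 5 't = c + z': DEAD (t not in live set ['z'])
Stmt 6 'a = 8': DEAD (a not in live set ['z'])
Stmt 7 'return z': KEEP (return); live-in = ['z']
Removed statement numbers: [2, 3, 4, 5, 6]
Surviving IR:
  z = 4
  return z

Answer: 2 3 4 5 6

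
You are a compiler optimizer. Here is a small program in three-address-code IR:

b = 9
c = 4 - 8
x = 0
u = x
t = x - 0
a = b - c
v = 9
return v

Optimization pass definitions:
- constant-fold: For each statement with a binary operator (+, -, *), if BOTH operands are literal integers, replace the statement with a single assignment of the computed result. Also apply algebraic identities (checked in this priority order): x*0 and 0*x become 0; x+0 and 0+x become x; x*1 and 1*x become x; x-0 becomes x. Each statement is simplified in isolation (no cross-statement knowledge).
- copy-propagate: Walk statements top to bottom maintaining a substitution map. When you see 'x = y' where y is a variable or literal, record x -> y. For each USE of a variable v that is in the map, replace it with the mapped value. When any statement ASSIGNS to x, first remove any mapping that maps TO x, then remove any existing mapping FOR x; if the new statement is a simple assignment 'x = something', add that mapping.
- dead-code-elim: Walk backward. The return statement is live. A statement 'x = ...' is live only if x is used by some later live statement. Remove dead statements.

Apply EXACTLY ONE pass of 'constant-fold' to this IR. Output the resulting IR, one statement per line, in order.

Answer: b = 9
c = -4
x = 0
u = x
t = x
a = b - c
v = 9
return v

Derivation:
Applying constant-fold statement-by-statement:
  [1] b = 9  (unchanged)
  [2] c = 4 - 8  -> c = -4
  [3] x = 0  (unchanged)
  [4] u = x  (unchanged)
  [5] t = x - 0  -> t = x
  [6] a = b - c  (unchanged)
  [7] v = 9  (unchanged)
  [8] return v  (unchanged)
Result (8 stmts):
  b = 9
  c = -4
  x = 0
  u = x
  t = x
  a = b - c
  v = 9
  return v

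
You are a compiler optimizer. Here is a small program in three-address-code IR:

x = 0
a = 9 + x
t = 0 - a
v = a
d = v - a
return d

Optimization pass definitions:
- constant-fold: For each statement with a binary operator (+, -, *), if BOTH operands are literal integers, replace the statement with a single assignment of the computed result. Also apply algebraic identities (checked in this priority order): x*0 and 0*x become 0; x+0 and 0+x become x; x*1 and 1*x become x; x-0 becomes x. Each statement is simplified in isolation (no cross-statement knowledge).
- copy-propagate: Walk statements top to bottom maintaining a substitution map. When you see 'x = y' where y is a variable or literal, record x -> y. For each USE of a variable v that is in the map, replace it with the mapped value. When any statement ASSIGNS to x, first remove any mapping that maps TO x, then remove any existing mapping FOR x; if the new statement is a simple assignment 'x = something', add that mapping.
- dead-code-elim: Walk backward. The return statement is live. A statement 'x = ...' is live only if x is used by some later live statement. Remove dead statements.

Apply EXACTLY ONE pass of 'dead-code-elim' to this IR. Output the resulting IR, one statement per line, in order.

Applying dead-code-elim statement-by-statement:
  [6] return d  -> KEEP (return); live=['d']
  [5] d = v - a  -> KEEP; live=['a', 'v']
  [4] v = a  -> KEEP; live=['a']
  [3] t = 0 - a  -> DEAD (t not live)
  [2] a = 9 + x  -> KEEP; live=['x']
  [1] x = 0  -> KEEP; live=[]
Result (5 stmts):
  x = 0
  a = 9 + x
  v = a
  d = v - a
  return d

Answer: x = 0
a = 9 + x
v = a
d = v - a
return d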